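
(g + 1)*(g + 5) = g^2 + 6*g + 5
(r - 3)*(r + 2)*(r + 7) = r^3 + 6*r^2 - 13*r - 42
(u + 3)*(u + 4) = u^2 + 7*u + 12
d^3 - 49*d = d*(d - 7)*(d + 7)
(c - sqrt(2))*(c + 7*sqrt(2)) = c^2 + 6*sqrt(2)*c - 14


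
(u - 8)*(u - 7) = u^2 - 15*u + 56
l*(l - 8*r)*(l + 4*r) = l^3 - 4*l^2*r - 32*l*r^2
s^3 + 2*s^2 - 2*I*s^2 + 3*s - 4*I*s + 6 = (s + 2)*(s - 3*I)*(s + I)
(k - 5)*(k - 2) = k^2 - 7*k + 10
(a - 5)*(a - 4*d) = a^2 - 4*a*d - 5*a + 20*d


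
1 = 1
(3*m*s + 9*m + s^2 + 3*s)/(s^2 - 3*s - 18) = (3*m + s)/(s - 6)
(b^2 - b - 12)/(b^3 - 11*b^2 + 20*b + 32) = (b + 3)/(b^2 - 7*b - 8)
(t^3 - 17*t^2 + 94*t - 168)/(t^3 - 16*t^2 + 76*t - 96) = (t^2 - 11*t + 28)/(t^2 - 10*t + 16)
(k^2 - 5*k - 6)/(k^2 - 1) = (k - 6)/(k - 1)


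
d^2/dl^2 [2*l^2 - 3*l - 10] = 4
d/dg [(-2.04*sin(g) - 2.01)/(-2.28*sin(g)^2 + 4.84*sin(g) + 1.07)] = (-4.6512*sin(g)^2 - 9.1656*sin(g) + 7.5456)*cos(g)/(5.1984*sin(g)^4 - 22.0704*sin(g)^3 + 18.5464*sin(g)^2 + 10.3576*sin(g) + 1.1449)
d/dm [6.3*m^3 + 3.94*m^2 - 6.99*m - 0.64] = 18.9*m^2 + 7.88*m - 6.99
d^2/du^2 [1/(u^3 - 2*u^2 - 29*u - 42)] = 2*((2 - 3*u)*(-u^3 + 2*u^2 + 29*u + 42) - (-3*u^2 + 4*u + 29)^2)/(-u^3 + 2*u^2 + 29*u + 42)^3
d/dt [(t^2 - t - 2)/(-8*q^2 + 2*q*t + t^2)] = (2*(q + t)*(-t^2 + t + 2) + (2*t - 1)*(-8*q^2 + 2*q*t + t^2))/(-8*q^2 + 2*q*t + t^2)^2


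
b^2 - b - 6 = (b - 3)*(b + 2)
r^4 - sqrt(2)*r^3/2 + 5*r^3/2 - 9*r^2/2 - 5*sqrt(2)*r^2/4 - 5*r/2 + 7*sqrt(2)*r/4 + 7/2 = (r - 1)*(r + 7/2)*(r - sqrt(2))*(r + sqrt(2)/2)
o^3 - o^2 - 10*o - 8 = (o - 4)*(o + 1)*(o + 2)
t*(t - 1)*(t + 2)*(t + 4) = t^4 + 5*t^3 + 2*t^2 - 8*t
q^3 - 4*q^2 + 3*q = q*(q - 3)*(q - 1)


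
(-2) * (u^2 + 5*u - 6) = -2*u^2 - 10*u + 12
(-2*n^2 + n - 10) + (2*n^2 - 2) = n - 12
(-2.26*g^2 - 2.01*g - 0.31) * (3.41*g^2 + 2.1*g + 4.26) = -7.7066*g^4 - 11.6001*g^3 - 14.9057*g^2 - 9.2136*g - 1.3206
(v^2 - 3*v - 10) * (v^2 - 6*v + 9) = v^4 - 9*v^3 + 17*v^2 + 33*v - 90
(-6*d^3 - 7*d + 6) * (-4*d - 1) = 24*d^4 + 6*d^3 + 28*d^2 - 17*d - 6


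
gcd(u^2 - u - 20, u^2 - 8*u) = 1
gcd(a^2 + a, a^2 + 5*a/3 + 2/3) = a + 1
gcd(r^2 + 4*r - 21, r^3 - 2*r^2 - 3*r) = r - 3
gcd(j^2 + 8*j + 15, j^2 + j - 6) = j + 3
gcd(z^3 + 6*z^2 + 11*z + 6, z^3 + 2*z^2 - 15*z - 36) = z + 3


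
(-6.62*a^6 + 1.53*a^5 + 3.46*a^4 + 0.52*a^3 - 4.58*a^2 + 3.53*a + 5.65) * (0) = 0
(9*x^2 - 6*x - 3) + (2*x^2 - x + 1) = 11*x^2 - 7*x - 2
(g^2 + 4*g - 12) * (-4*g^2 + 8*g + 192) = -4*g^4 - 8*g^3 + 272*g^2 + 672*g - 2304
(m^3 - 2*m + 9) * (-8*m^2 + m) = -8*m^5 + m^4 + 16*m^3 - 74*m^2 + 9*m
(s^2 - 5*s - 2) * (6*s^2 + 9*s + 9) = 6*s^4 - 21*s^3 - 48*s^2 - 63*s - 18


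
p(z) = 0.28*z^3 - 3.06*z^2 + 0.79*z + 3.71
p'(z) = 0.84*z^2 - 6.12*z + 0.79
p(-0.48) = 2.59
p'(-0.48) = 3.92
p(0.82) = 2.45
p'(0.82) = -3.66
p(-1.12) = -1.41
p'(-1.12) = 8.70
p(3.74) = -21.49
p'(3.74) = -10.35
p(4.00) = -24.17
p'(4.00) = -10.25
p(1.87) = -3.68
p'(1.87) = -7.72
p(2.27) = -6.99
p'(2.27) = -8.77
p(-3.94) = -64.03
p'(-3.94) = 37.94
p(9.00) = -32.92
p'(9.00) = 13.75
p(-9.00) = -455.38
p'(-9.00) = 123.91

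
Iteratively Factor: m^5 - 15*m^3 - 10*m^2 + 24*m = (m + 3)*(m^4 - 3*m^3 - 6*m^2 + 8*m) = m*(m + 3)*(m^3 - 3*m^2 - 6*m + 8) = m*(m + 2)*(m + 3)*(m^2 - 5*m + 4) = m*(m - 1)*(m + 2)*(m + 3)*(m - 4)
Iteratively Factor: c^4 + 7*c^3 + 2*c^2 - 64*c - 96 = (c + 2)*(c^3 + 5*c^2 - 8*c - 48) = (c + 2)*(c + 4)*(c^2 + c - 12) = (c + 2)*(c + 4)^2*(c - 3)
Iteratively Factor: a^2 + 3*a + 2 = (a + 1)*(a + 2)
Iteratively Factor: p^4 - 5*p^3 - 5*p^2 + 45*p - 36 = (p - 4)*(p^3 - p^2 - 9*p + 9) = (p - 4)*(p - 1)*(p^2 - 9) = (p - 4)*(p - 3)*(p - 1)*(p + 3)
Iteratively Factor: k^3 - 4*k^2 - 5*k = (k)*(k^2 - 4*k - 5) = k*(k - 5)*(k + 1)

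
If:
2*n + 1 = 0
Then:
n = -1/2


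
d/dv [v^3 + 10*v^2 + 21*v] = 3*v^2 + 20*v + 21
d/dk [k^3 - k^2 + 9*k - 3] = 3*k^2 - 2*k + 9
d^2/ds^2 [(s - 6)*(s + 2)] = 2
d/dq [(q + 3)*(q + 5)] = 2*q + 8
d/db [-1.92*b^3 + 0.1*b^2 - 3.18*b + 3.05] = -5.76*b^2 + 0.2*b - 3.18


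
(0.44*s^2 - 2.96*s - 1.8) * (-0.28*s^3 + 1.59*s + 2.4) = -0.1232*s^5 + 0.8288*s^4 + 1.2036*s^3 - 3.6504*s^2 - 9.966*s - 4.32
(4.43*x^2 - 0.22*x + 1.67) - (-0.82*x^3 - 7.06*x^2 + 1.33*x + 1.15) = 0.82*x^3 + 11.49*x^2 - 1.55*x + 0.52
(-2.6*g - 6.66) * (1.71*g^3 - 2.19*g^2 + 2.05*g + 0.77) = -4.446*g^4 - 5.6946*g^3 + 9.2554*g^2 - 15.655*g - 5.1282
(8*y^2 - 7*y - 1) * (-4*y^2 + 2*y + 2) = -32*y^4 + 44*y^3 + 6*y^2 - 16*y - 2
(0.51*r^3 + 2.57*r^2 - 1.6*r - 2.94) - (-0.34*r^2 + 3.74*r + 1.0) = 0.51*r^3 + 2.91*r^2 - 5.34*r - 3.94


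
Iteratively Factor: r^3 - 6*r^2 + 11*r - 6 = (r - 2)*(r^2 - 4*r + 3) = (r - 3)*(r - 2)*(r - 1)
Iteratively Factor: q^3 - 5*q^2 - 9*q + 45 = (q + 3)*(q^2 - 8*q + 15) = (q - 3)*(q + 3)*(q - 5)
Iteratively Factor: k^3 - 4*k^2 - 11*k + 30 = (k - 5)*(k^2 + k - 6) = (k - 5)*(k + 3)*(k - 2)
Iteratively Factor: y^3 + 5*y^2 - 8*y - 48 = (y - 3)*(y^2 + 8*y + 16) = (y - 3)*(y + 4)*(y + 4)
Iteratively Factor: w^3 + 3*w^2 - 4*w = (w + 4)*(w^2 - w) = w*(w + 4)*(w - 1)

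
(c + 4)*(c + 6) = c^2 + 10*c + 24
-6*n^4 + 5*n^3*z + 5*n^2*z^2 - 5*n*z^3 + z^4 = (-3*n + z)*(-2*n + z)*(-n + z)*(n + z)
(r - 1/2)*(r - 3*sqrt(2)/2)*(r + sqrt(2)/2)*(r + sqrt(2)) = r^4 - r^3/2 - 7*r^2/2 - 3*sqrt(2)*r/2 + 7*r/4 + 3*sqrt(2)/4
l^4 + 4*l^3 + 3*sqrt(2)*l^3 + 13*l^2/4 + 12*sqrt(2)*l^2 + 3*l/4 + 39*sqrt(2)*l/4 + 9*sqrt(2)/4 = (l + 1/2)^2*(l + 3)*(l + 3*sqrt(2))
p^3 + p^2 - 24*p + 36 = (p - 3)*(p - 2)*(p + 6)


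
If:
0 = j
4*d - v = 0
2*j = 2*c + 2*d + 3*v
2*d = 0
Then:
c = 0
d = 0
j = 0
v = 0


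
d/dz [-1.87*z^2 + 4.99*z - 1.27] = 4.99 - 3.74*z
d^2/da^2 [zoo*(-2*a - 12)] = 0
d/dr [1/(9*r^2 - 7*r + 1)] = (7 - 18*r)/(9*r^2 - 7*r + 1)^2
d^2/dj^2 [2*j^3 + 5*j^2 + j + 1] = 12*j + 10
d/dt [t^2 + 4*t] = 2*t + 4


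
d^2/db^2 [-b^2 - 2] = -2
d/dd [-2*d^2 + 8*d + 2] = 8 - 4*d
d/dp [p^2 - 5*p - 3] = 2*p - 5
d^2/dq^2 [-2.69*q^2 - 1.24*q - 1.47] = -5.38000000000000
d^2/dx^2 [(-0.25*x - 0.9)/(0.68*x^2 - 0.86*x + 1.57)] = (-(0.25*x + 0.9)*(1.36*x - 0.86)*(2.72*x - 1.72) + (1.02*x + 0.794)*(0.68*x^2 - 0.86*x + 1.57))/(0.68*x^2 - 0.86*x + 1.57)^3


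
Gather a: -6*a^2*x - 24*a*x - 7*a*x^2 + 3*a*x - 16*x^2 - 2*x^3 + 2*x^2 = -6*a^2*x + a*(-7*x^2 - 21*x) - 2*x^3 - 14*x^2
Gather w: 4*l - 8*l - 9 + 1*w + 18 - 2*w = -4*l - w + 9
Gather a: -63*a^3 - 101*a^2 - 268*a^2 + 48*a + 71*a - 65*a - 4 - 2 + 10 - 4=-63*a^3 - 369*a^2 + 54*a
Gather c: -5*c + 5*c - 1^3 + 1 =0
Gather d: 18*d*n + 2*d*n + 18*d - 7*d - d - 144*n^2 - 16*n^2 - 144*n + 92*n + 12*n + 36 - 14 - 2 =d*(20*n + 10) - 160*n^2 - 40*n + 20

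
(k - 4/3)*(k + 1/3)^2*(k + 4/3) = k^4 + 2*k^3/3 - 5*k^2/3 - 32*k/27 - 16/81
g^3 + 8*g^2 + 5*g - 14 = (g - 1)*(g + 2)*(g + 7)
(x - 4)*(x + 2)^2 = x^3 - 12*x - 16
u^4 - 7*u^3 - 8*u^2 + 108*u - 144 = (u - 6)*(u - 3)*(u - 2)*(u + 4)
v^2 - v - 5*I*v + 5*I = (v - 1)*(v - 5*I)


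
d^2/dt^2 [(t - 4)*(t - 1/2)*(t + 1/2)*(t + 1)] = 12*t^2 - 18*t - 17/2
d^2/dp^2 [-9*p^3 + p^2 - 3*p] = 2 - 54*p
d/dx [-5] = 0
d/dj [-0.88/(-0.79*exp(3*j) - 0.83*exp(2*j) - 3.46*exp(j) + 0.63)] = (-2.0856*exp(2*j) - 1.4608*exp(j) - 3.0448)*exp(j)/(0.79*exp(3*j) + 0.83*exp(2*j) + 3.46*exp(j) - 0.63)^2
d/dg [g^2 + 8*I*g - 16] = 2*g + 8*I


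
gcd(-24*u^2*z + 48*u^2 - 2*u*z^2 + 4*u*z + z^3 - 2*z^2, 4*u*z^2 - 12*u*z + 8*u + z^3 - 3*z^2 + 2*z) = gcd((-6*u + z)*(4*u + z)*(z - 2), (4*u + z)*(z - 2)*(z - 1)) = 4*u*z - 8*u + z^2 - 2*z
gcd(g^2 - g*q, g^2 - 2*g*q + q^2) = -g + q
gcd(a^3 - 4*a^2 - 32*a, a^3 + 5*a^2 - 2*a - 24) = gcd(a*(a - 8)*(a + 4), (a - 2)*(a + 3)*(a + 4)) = a + 4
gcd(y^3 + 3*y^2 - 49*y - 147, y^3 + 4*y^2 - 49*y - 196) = y^2 - 49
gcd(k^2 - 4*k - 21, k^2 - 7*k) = k - 7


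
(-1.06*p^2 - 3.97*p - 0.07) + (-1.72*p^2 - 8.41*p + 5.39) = -2.78*p^2 - 12.38*p + 5.32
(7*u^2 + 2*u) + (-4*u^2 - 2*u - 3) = 3*u^2 - 3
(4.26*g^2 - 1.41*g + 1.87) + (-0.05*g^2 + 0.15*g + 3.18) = 4.21*g^2 - 1.26*g + 5.05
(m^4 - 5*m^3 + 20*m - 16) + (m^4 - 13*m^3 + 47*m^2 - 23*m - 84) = 2*m^4 - 18*m^3 + 47*m^2 - 3*m - 100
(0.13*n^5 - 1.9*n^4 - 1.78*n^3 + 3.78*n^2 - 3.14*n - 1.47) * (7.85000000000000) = 1.0205*n^5 - 14.915*n^4 - 13.973*n^3 + 29.673*n^2 - 24.649*n - 11.5395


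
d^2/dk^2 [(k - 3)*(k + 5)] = 2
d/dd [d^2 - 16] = 2*d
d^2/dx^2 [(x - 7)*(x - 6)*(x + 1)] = 6*x - 24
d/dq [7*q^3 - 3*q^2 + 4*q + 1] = 21*q^2 - 6*q + 4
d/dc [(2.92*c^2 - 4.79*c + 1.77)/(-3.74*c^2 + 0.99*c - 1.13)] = (-15.0238*c^2 + 6.6404*c + 3.6604)/(13.9876*c^4 - 7.4052*c^3 + 9.4325*c^2 - 2.2374*c + 1.2769)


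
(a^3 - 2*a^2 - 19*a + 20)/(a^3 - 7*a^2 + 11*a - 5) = (a + 4)/(a - 1)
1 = 1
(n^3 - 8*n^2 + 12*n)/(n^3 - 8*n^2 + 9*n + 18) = n*(n - 2)/(n^2 - 2*n - 3)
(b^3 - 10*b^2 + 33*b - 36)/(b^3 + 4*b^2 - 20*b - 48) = (b^2 - 6*b + 9)/(b^2 + 8*b + 12)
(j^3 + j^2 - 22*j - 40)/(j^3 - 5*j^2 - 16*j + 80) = (j + 2)/(j - 4)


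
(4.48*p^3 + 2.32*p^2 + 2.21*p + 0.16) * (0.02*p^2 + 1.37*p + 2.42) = 0.0896*p^5 + 6.184*p^4 + 14.0642*p^3 + 8.6453*p^2 + 5.5674*p + 0.3872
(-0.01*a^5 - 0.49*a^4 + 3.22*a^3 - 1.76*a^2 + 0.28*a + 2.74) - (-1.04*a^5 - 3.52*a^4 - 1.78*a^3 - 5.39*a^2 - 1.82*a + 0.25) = 1.03*a^5 + 3.03*a^4 + 5.0*a^3 + 3.63*a^2 + 2.1*a + 2.49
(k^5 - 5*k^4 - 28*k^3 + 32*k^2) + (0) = k^5 - 5*k^4 - 28*k^3 + 32*k^2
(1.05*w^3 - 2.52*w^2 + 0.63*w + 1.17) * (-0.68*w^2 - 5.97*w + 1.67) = -0.714*w^5 - 4.5549*w^4 + 16.3695*w^3 - 8.7651*w^2 - 5.9328*w + 1.9539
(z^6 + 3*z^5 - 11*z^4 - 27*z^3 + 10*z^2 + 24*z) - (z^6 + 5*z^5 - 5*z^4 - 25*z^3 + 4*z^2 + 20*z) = -2*z^5 - 6*z^4 - 2*z^3 + 6*z^2 + 4*z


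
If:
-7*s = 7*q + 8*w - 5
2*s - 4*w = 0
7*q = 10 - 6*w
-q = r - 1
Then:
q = 95/56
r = -39/56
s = -5/8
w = -5/16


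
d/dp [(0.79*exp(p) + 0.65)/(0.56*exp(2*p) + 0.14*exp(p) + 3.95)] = (-0.4424*exp(2*p) - 0.728*exp(p) + 3.0295)*exp(p)/(0.3136*exp(4*p) + 0.1568*exp(3*p) + 4.4436*exp(2*p) + 1.106*exp(p) + 15.6025)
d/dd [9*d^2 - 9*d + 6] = 18*d - 9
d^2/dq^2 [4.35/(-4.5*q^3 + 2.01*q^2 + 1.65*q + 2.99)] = ((117.45*q - 17.487)*(-4.5*q^3 + 2.01*q^2 + 1.65*q + 2.99) + 4.35*(-27.0*q^2 + 8.04*q + 3.3)*(-13.5*q^2 + 4.02*q + 1.65))/(-4.5*q^3 + 2.01*q^2 + 1.65*q + 2.99)^3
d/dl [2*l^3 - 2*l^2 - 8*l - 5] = 6*l^2 - 4*l - 8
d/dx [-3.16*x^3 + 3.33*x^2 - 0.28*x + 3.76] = -9.48*x^2 + 6.66*x - 0.28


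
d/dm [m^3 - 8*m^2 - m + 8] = 3*m^2 - 16*m - 1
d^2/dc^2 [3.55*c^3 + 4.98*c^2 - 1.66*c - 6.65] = 21.3*c + 9.96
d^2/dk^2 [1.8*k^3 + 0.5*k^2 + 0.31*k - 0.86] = 10.8*k + 1.0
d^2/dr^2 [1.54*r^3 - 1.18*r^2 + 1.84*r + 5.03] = 9.24*r - 2.36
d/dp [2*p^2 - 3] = 4*p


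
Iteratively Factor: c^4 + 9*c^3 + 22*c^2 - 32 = (c - 1)*(c^3 + 10*c^2 + 32*c + 32) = (c - 1)*(c + 4)*(c^2 + 6*c + 8) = (c - 1)*(c + 4)^2*(c + 2)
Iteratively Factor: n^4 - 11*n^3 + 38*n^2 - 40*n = (n - 5)*(n^3 - 6*n^2 + 8*n) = (n - 5)*(n - 4)*(n^2 - 2*n) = (n - 5)*(n - 4)*(n - 2)*(n)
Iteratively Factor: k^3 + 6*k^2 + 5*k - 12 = (k + 4)*(k^2 + 2*k - 3) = (k - 1)*(k + 4)*(k + 3)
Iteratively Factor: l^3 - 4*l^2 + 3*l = (l - 1)*(l^2 - 3*l) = (l - 3)*(l - 1)*(l)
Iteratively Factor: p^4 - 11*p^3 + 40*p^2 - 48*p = (p - 4)*(p^3 - 7*p^2 + 12*p) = (p - 4)^2*(p^2 - 3*p) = (p - 4)^2*(p - 3)*(p)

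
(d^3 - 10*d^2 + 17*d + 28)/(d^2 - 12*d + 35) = (d^2 - 3*d - 4)/(d - 5)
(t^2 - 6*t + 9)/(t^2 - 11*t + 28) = (t^2 - 6*t + 9)/(t^2 - 11*t + 28)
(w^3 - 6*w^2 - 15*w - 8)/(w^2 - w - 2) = (w^2 - 7*w - 8)/(w - 2)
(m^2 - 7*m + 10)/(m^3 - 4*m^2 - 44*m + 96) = (m - 5)/(m^2 - 2*m - 48)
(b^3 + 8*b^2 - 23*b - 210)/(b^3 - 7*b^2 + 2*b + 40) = (b^2 + 13*b + 42)/(b^2 - 2*b - 8)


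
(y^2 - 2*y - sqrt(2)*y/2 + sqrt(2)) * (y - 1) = y^3 - 3*y^2 - sqrt(2)*y^2/2 + 2*y + 3*sqrt(2)*y/2 - sqrt(2)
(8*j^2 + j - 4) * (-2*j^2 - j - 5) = -16*j^4 - 10*j^3 - 33*j^2 - j + 20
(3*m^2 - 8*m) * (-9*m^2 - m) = -27*m^4 + 69*m^3 + 8*m^2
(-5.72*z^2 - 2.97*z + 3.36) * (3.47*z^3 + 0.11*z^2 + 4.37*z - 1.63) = -19.8484*z^5 - 10.9351*z^4 - 13.6639*z^3 - 3.2857*z^2 + 19.5243*z - 5.4768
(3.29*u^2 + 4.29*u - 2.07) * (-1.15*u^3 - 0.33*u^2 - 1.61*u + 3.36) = -3.7835*u^5 - 6.0192*u^4 - 4.3321*u^3 + 4.8306*u^2 + 17.7471*u - 6.9552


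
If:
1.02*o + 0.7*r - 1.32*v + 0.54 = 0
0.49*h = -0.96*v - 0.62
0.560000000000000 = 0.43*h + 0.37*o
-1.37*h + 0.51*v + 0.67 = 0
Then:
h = 0.21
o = 1.27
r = -4.04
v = -0.75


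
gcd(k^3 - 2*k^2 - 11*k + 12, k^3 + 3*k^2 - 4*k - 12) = k + 3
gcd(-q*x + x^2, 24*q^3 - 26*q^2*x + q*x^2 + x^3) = -q + x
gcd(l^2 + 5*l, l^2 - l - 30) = l + 5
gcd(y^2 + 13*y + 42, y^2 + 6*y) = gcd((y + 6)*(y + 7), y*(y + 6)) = y + 6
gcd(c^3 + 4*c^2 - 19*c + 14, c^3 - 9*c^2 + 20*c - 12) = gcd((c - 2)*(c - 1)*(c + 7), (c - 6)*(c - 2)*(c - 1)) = c^2 - 3*c + 2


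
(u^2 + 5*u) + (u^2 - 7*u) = 2*u^2 - 2*u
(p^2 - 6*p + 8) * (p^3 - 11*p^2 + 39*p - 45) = p^5 - 17*p^4 + 113*p^3 - 367*p^2 + 582*p - 360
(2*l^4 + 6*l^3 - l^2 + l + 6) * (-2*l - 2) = -4*l^5 - 16*l^4 - 10*l^3 - 14*l - 12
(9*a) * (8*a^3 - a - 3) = 72*a^4 - 9*a^2 - 27*a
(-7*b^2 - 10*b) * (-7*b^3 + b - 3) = 49*b^5 + 70*b^4 - 7*b^3 + 11*b^2 + 30*b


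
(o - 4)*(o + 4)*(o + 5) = o^3 + 5*o^2 - 16*o - 80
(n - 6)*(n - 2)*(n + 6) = n^3 - 2*n^2 - 36*n + 72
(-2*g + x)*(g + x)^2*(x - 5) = -2*g^3*x + 10*g^3 - 3*g^2*x^2 + 15*g^2*x + x^4 - 5*x^3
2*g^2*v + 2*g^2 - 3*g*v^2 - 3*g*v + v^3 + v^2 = (-2*g + v)*(-g + v)*(v + 1)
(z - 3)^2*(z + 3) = z^3 - 3*z^2 - 9*z + 27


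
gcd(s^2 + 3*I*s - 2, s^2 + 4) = s + 2*I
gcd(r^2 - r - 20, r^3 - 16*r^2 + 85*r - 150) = r - 5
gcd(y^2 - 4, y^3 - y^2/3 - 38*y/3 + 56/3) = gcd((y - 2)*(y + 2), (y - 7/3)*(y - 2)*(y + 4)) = y - 2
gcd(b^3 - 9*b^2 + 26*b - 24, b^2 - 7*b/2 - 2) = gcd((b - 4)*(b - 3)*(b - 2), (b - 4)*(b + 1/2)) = b - 4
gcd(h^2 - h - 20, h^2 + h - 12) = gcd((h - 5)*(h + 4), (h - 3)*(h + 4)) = h + 4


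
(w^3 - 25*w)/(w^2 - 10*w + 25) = w*(w + 5)/(w - 5)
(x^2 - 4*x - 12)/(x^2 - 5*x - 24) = (-x^2 + 4*x + 12)/(-x^2 + 5*x + 24)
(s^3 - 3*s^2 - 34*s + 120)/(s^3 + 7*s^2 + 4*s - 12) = (s^2 - 9*s + 20)/(s^2 + s - 2)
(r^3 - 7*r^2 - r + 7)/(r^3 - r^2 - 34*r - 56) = (r^2 - 1)/(r^2 + 6*r + 8)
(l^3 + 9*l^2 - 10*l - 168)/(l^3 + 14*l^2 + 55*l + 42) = (l - 4)/(l + 1)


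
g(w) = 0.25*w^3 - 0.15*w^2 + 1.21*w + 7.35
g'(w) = 0.75*w^2 - 0.3*w + 1.21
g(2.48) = 13.24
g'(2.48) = 5.08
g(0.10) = 7.47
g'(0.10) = 1.19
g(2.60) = 13.88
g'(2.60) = 5.50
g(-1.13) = 5.43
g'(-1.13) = 2.51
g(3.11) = 17.18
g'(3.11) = 7.53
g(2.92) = 15.83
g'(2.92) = 6.73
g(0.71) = 8.22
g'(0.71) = 1.38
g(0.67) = 8.17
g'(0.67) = 1.35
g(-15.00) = -888.30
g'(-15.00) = 174.46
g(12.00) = 432.27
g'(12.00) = 105.61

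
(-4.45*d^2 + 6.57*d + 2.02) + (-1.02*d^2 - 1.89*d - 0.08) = -5.47*d^2 + 4.68*d + 1.94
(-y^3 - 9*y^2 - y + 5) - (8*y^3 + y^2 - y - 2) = -9*y^3 - 10*y^2 + 7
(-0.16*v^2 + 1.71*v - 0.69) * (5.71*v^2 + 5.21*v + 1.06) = -0.9136*v^4 + 8.9305*v^3 + 4.7996*v^2 - 1.7823*v - 0.7314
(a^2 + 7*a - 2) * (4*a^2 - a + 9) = 4*a^4 + 27*a^3 - 6*a^2 + 65*a - 18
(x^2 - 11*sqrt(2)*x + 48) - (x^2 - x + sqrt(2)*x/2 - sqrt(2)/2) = -23*sqrt(2)*x/2 + x + sqrt(2)/2 + 48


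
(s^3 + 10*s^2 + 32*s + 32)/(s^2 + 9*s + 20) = (s^2 + 6*s + 8)/(s + 5)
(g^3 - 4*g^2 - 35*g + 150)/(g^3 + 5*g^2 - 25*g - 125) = (g^2 + g - 30)/(g^2 + 10*g + 25)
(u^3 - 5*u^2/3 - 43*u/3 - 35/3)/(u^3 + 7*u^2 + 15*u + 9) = (3*u^2 - 8*u - 35)/(3*(u^2 + 6*u + 9))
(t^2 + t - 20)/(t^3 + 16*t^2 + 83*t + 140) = (t - 4)/(t^2 + 11*t + 28)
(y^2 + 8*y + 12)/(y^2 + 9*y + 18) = (y + 2)/(y + 3)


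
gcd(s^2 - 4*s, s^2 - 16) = s - 4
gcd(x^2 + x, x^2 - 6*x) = x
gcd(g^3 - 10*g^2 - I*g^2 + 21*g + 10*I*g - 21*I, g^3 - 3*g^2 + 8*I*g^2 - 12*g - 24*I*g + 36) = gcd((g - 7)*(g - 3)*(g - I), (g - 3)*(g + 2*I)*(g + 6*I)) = g - 3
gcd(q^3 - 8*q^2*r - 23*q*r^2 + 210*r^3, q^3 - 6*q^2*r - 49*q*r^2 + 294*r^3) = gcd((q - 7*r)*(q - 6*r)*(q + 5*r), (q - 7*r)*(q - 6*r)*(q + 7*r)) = q^2 - 13*q*r + 42*r^2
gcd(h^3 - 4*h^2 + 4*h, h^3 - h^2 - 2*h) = h^2 - 2*h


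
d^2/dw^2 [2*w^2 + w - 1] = 4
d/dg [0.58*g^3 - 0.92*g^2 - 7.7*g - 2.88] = 1.74*g^2 - 1.84*g - 7.7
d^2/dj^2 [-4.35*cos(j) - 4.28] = 4.35*cos(j)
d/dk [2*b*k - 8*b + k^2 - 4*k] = 2*b + 2*k - 4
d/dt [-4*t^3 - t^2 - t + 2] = -12*t^2 - 2*t - 1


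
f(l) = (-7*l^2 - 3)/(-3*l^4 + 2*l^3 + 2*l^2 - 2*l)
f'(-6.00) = 0.02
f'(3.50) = -0.18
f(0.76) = 14.44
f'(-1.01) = 87.60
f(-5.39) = 0.07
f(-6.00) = 0.06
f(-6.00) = 0.06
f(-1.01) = 9.04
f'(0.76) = -0.75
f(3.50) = 0.26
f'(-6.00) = 0.02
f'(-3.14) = 0.15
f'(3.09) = -0.28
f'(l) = -14*l/(-3*l^4 + 2*l^3 + 2*l^2 - 2*l) + (-7*l^2 - 3)*(12*l^3 - 6*l^2 - 4*l + 2)/(-3*l^4 + 2*l^3 + 2*l^2 - 2*l)^2 = 2*(-21*l^5 + 7*l^4 - 18*l^3 + 16*l^2 + 6*l - 3)/(l^2*(9*l^6 - 12*l^5 - 8*l^4 + 20*l^3 - 4*l^2 - 8*l + 4))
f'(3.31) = -0.21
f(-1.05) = 6.47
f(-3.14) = 0.22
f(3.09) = 0.35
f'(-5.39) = 0.03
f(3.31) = 0.29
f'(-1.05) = 46.99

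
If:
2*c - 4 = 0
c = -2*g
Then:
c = 2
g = -1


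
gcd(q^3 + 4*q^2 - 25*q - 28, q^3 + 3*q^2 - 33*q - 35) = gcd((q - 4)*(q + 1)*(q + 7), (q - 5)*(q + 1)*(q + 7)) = q^2 + 8*q + 7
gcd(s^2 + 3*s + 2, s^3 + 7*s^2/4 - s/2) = s + 2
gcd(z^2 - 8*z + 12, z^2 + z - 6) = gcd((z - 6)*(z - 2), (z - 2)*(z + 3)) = z - 2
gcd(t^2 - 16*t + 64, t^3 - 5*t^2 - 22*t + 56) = 1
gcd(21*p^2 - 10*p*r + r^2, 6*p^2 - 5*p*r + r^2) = 3*p - r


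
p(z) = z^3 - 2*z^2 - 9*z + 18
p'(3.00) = 6.00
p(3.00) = 0.00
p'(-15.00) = 726.00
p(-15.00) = -3672.00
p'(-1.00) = -2.00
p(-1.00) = 24.00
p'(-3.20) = 34.52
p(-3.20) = -6.45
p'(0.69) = -10.33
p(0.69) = 11.17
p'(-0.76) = -4.23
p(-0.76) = 23.25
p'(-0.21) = -8.03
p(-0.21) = 19.79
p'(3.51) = 13.92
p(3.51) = 5.01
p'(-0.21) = -8.03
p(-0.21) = 19.79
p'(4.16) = 26.28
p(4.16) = 17.94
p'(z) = 3*z^2 - 4*z - 9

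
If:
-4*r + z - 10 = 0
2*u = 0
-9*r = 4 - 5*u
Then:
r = -4/9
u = 0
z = 74/9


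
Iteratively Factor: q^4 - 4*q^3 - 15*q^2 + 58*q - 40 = (q - 2)*(q^3 - 2*q^2 - 19*q + 20) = (q - 2)*(q + 4)*(q^2 - 6*q + 5) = (q - 5)*(q - 2)*(q + 4)*(q - 1)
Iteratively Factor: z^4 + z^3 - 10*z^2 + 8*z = (z - 2)*(z^3 + 3*z^2 - 4*z) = (z - 2)*(z + 4)*(z^2 - z) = (z - 2)*(z - 1)*(z + 4)*(z)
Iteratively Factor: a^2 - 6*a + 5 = (a - 1)*(a - 5)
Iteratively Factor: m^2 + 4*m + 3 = (m + 3)*(m + 1)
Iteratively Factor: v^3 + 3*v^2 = (v + 3)*(v^2) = v*(v + 3)*(v)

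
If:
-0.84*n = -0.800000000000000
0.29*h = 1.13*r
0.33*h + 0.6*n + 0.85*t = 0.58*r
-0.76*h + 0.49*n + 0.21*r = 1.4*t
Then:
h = 3.45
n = 0.95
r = 0.89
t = -1.41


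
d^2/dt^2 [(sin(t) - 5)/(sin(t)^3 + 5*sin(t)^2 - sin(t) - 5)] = (-4*(1 - cos(2*t))^2*sin(t) + 35*(1 - cos(2*t))^2 + 344*sin(t) - 248*sin(3*t) - 830*cos(2*t) - 5*cos(4*t)/2 + 3825/2)/((sin(t) + 5)^3*(cos(2*t) + 1)^2)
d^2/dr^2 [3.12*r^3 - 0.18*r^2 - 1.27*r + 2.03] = 18.72*r - 0.36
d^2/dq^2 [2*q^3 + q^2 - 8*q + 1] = 12*q + 2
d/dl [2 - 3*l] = -3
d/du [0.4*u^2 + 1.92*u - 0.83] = 0.8*u + 1.92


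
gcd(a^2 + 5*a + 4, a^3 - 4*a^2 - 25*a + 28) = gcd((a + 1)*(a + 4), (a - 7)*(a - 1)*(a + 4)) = a + 4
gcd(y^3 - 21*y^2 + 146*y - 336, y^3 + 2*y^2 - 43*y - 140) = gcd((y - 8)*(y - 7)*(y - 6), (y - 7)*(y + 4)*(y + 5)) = y - 7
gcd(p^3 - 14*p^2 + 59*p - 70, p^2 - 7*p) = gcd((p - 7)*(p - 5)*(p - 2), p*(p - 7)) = p - 7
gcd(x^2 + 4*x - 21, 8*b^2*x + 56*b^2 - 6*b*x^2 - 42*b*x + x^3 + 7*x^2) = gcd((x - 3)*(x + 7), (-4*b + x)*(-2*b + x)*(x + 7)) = x + 7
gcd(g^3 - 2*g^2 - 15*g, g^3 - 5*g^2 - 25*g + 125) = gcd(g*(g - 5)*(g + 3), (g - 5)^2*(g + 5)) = g - 5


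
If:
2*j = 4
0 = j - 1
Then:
No Solution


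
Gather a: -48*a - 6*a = -54*a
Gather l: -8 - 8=-16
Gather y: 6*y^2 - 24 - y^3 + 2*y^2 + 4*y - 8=-y^3 + 8*y^2 + 4*y - 32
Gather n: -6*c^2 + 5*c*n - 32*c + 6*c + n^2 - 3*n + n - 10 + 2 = -6*c^2 - 26*c + n^2 + n*(5*c - 2) - 8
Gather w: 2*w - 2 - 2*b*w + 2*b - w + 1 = 2*b + w*(1 - 2*b) - 1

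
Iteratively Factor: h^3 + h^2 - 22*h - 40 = (h - 5)*(h^2 + 6*h + 8) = (h - 5)*(h + 2)*(h + 4)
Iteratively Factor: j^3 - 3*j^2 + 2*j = (j - 1)*(j^2 - 2*j) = (j - 2)*(j - 1)*(j)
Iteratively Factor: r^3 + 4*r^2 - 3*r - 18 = (r + 3)*(r^2 + r - 6) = (r - 2)*(r + 3)*(r + 3)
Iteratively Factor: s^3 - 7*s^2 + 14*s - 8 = (s - 2)*(s^2 - 5*s + 4) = (s - 2)*(s - 1)*(s - 4)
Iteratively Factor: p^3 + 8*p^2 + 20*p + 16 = (p + 2)*(p^2 + 6*p + 8) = (p + 2)^2*(p + 4)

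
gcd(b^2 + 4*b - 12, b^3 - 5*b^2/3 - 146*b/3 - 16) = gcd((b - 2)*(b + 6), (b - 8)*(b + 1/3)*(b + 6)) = b + 6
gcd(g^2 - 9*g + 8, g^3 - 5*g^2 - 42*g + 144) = g - 8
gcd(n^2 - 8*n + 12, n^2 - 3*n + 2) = n - 2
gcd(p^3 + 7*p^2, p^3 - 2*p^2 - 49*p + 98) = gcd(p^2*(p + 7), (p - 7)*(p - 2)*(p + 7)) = p + 7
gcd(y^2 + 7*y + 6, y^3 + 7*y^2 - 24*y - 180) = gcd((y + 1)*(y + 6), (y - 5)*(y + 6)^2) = y + 6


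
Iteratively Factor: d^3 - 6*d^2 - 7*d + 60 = (d - 5)*(d^2 - d - 12) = (d - 5)*(d + 3)*(d - 4)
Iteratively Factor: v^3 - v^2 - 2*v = (v + 1)*(v^2 - 2*v) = v*(v + 1)*(v - 2)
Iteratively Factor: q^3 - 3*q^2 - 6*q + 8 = (q - 1)*(q^2 - 2*q - 8) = (q - 1)*(q + 2)*(q - 4)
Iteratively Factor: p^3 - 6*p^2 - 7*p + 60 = (p + 3)*(p^2 - 9*p + 20) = (p - 4)*(p + 3)*(p - 5)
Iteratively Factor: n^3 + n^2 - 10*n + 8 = (n + 4)*(n^2 - 3*n + 2) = (n - 1)*(n + 4)*(n - 2)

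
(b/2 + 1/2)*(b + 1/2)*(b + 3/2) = b^3/2 + 3*b^2/2 + 11*b/8 + 3/8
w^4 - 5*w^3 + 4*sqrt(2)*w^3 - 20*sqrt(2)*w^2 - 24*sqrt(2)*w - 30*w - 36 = (w - 6)*(w + 1)*(w + sqrt(2))*(w + 3*sqrt(2))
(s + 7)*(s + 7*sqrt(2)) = s^2 + 7*s + 7*sqrt(2)*s + 49*sqrt(2)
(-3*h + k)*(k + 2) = -3*h*k - 6*h + k^2 + 2*k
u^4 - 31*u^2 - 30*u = u*(u - 6)*(u + 1)*(u + 5)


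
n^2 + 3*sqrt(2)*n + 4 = (n + sqrt(2))*(n + 2*sqrt(2))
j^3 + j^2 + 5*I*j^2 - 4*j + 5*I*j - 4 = (j + 1)*(j + I)*(j + 4*I)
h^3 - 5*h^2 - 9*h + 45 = (h - 5)*(h - 3)*(h + 3)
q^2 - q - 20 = (q - 5)*(q + 4)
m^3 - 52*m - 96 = (m - 8)*(m + 2)*(m + 6)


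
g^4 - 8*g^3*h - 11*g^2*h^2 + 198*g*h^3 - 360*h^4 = (g - 6*h)*(g - 4*h)*(g - 3*h)*(g + 5*h)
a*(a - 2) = a^2 - 2*a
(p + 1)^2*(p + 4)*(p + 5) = p^4 + 11*p^3 + 39*p^2 + 49*p + 20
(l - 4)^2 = l^2 - 8*l + 16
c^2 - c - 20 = (c - 5)*(c + 4)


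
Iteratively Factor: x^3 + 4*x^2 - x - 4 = (x - 1)*(x^2 + 5*x + 4) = (x - 1)*(x + 4)*(x + 1)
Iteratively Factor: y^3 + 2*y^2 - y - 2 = (y - 1)*(y^2 + 3*y + 2) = (y - 1)*(y + 1)*(y + 2)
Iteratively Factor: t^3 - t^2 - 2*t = (t - 2)*(t^2 + t) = (t - 2)*(t + 1)*(t)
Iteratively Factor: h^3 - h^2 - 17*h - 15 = (h - 5)*(h^2 + 4*h + 3) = (h - 5)*(h + 1)*(h + 3)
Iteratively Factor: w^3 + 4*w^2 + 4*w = (w)*(w^2 + 4*w + 4) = w*(w + 2)*(w + 2)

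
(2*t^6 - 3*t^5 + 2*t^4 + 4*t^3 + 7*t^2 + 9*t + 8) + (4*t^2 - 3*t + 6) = 2*t^6 - 3*t^5 + 2*t^4 + 4*t^3 + 11*t^2 + 6*t + 14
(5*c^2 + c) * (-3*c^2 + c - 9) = -15*c^4 + 2*c^3 - 44*c^2 - 9*c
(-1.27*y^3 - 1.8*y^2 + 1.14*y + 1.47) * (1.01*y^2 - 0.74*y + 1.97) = -1.2827*y^5 - 0.8782*y^4 - 0.0185*y^3 - 2.9049*y^2 + 1.158*y + 2.8959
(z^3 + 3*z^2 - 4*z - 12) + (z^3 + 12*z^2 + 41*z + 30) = 2*z^3 + 15*z^2 + 37*z + 18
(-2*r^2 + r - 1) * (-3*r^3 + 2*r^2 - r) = 6*r^5 - 7*r^4 + 7*r^3 - 3*r^2 + r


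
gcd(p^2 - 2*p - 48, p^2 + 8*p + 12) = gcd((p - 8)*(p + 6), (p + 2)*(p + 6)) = p + 6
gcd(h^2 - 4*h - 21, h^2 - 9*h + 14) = h - 7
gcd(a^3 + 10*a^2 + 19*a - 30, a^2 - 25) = a + 5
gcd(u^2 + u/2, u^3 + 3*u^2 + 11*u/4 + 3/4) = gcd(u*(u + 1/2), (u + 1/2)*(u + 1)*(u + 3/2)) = u + 1/2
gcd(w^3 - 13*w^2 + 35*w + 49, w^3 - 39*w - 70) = w - 7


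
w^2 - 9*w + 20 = (w - 5)*(w - 4)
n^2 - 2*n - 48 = (n - 8)*(n + 6)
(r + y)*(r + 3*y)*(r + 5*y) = r^3 + 9*r^2*y + 23*r*y^2 + 15*y^3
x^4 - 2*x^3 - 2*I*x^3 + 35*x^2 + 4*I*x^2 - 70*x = x*(x - 2)*(x - 7*I)*(x + 5*I)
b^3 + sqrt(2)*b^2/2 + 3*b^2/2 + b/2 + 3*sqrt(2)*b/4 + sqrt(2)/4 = (b + 1/2)*(b + 1)*(b + sqrt(2)/2)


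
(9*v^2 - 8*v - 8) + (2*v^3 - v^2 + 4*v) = 2*v^3 + 8*v^2 - 4*v - 8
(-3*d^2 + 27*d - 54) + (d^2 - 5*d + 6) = -2*d^2 + 22*d - 48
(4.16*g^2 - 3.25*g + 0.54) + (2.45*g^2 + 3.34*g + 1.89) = 6.61*g^2 + 0.0899999999999999*g + 2.43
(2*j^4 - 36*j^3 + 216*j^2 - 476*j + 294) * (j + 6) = 2*j^5 - 24*j^4 + 820*j^2 - 2562*j + 1764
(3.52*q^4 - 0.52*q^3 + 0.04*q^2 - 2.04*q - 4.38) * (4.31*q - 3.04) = 15.1712*q^5 - 12.942*q^4 + 1.7532*q^3 - 8.914*q^2 - 12.6762*q + 13.3152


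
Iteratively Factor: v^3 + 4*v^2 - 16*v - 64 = (v - 4)*(v^2 + 8*v + 16) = (v - 4)*(v + 4)*(v + 4)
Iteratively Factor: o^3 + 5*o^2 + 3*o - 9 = (o - 1)*(o^2 + 6*o + 9) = (o - 1)*(o + 3)*(o + 3)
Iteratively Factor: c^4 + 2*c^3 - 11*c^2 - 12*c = (c - 3)*(c^3 + 5*c^2 + 4*c) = (c - 3)*(c + 1)*(c^2 + 4*c) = (c - 3)*(c + 1)*(c + 4)*(c)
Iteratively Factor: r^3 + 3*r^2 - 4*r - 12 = (r + 3)*(r^2 - 4) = (r + 2)*(r + 3)*(r - 2)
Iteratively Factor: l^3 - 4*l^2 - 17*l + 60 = (l - 3)*(l^2 - l - 20) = (l - 5)*(l - 3)*(l + 4)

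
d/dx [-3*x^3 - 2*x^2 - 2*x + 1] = -9*x^2 - 4*x - 2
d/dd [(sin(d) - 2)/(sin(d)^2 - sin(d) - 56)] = (4*sin(d) + cos(d)^2 - 59)*cos(d)/(sin(d) + cos(d)^2 + 55)^2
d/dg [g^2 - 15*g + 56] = 2*g - 15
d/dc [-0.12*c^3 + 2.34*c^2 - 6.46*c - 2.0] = -0.36*c^2 + 4.68*c - 6.46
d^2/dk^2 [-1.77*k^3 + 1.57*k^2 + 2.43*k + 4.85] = 3.14 - 10.62*k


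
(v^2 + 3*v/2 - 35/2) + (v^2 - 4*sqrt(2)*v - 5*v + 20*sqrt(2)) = 2*v^2 - 4*sqrt(2)*v - 7*v/2 - 35/2 + 20*sqrt(2)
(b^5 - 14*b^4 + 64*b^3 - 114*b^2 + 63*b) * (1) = b^5 - 14*b^4 + 64*b^3 - 114*b^2 + 63*b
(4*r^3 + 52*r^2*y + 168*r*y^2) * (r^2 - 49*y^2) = 4*r^5 + 52*r^4*y - 28*r^3*y^2 - 2548*r^2*y^3 - 8232*r*y^4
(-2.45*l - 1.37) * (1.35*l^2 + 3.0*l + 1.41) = -3.3075*l^3 - 9.1995*l^2 - 7.5645*l - 1.9317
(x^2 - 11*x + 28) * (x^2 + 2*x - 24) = x^4 - 9*x^3 - 18*x^2 + 320*x - 672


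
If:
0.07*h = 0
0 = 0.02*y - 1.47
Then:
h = 0.00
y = 73.50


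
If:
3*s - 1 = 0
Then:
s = 1/3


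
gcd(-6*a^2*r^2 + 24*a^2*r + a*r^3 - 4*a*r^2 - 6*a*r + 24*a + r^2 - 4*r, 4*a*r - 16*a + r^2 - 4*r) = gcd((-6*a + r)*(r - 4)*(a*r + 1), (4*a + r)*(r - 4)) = r - 4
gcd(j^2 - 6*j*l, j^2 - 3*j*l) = j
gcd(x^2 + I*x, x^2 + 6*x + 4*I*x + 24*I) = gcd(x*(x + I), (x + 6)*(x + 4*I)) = 1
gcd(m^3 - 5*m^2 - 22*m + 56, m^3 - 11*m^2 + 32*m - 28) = m^2 - 9*m + 14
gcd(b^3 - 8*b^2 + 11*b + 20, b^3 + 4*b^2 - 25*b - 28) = b^2 - 3*b - 4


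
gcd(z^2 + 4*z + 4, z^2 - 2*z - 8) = z + 2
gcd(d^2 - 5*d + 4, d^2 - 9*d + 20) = d - 4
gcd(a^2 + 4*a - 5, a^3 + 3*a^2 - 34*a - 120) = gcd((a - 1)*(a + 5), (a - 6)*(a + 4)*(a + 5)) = a + 5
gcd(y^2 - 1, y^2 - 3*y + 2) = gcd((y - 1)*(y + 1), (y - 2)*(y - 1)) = y - 1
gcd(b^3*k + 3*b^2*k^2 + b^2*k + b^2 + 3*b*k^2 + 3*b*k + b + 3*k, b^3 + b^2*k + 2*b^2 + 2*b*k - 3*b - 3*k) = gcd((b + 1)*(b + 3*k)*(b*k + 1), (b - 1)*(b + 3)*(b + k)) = 1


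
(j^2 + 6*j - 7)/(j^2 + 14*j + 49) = (j - 1)/(j + 7)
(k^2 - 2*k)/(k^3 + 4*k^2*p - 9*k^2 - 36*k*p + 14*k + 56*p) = k/(k^2 + 4*k*p - 7*k - 28*p)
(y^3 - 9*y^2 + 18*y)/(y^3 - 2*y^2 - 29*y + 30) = y*(y - 3)/(y^2 + 4*y - 5)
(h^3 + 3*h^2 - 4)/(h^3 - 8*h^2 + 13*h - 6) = (h^2 + 4*h + 4)/(h^2 - 7*h + 6)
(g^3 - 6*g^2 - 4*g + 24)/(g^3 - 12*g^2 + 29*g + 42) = (g^2 - 4)/(g^2 - 6*g - 7)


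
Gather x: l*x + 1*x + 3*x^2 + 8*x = 3*x^2 + x*(l + 9)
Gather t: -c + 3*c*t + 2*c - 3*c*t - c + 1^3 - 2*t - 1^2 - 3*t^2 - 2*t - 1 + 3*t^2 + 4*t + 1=0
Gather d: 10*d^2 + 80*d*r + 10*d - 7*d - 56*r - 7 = 10*d^2 + d*(80*r + 3) - 56*r - 7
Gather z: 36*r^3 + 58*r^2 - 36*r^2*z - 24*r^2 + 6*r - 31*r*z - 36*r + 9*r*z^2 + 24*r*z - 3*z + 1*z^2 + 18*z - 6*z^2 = 36*r^3 + 34*r^2 - 30*r + z^2*(9*r - 5) + z*(-36*r^2 - 7*r + 15)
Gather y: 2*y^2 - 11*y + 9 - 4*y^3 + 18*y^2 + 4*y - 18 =-4*y^3 + 20*y^2 - 7*y - 9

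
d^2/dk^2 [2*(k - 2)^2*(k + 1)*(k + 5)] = 24*k^2 + 24*k - 60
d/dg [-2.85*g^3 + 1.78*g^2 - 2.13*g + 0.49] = -8.55*g^2 + 3.56*g - 2.13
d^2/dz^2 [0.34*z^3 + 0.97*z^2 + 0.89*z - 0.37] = 2.04*z + 1.94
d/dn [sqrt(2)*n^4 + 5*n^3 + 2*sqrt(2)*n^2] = n*(4*sqrt(2)*n^2 + 15*n + 4*sqrt(2))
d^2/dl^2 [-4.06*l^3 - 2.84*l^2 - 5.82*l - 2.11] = -24.36*l - 5.68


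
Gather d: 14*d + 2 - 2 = 14*d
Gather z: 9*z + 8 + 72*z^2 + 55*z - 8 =72*z^2 + 64*z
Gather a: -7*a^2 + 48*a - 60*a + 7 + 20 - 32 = -7*a^2 - 12*a - 5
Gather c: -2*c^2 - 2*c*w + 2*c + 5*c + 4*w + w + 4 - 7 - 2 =-2*c^2 + c*(7 - 2*w) + 5*w - 5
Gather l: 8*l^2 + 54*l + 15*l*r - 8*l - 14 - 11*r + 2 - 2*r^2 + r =8*l^2 + l*(15*r + 46) - 2*r^2 - 10*r - 12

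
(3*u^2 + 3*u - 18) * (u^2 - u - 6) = 3*u^4 - 39*u^2 + 108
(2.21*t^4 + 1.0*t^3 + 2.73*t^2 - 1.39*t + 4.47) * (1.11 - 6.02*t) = -13.3042*t^5 - 3.5669*t^4 - 15.3246*t^3 + 11.3981*t^2 - 28.4523*t + 4.9617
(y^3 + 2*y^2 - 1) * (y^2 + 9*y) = y^5 + 11*y^4 + 18*y^3 - y^2 - 9*y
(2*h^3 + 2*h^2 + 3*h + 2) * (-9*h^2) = -18*h^5 - 18*h^4 - 27*h^3 - 18*h^2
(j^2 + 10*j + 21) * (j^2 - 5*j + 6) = j^4 + 5*j^3 - 23*j^2 - 45*j + 126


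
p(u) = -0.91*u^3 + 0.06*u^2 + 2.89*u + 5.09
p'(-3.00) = -22.04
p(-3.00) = 21.53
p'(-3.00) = -22.04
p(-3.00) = 21.53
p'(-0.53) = 2.06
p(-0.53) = 3.71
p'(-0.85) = 0.82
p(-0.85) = 3.24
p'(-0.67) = 1.58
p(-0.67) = 3.45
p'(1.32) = -1.71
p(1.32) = 6.92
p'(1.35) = -1.92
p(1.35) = 6.86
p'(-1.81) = -6.27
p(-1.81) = 5.45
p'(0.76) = 1.40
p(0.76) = 6.92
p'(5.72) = -85.74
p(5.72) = -146.72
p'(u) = -2.73*u^2 + 0.12*u + 2.89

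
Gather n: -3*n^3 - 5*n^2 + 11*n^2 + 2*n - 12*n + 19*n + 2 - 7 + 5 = -3*n^3 + 6*n^2 + 9*n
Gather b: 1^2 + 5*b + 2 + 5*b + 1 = 10*b + 4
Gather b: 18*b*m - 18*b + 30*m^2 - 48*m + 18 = b*(18*m - 18) + 30*m^2 - 48*m + 18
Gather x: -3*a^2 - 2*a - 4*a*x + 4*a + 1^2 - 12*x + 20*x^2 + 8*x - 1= -3*a^2 + 2*a + 20*x^2 + x*(-4*a - 4)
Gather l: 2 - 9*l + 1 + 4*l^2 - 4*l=4*l^2 - 13*l + 3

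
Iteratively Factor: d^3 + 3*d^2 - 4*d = (d)*(d^2 + 3*d - 4) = d*(d - 1)*(d + 4)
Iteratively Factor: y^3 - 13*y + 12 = (y - 1)*(y^2 + y - 12) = (y - 1)*(y + 4)*(y - 3)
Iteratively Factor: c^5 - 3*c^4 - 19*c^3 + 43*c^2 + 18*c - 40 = (c - 5)*(c^4 + 2*c^3 - 9*c^2 - 2*c + 8) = (c - 5)*(c + 4)*(c^3 - 2*c^2 - c + 2) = (c - 5)*(c - 1)*(c + 4)*(c^2 - c - 2) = (c - 5)*(c - 2)*(c - 1)*(c + 4)*(c + 1)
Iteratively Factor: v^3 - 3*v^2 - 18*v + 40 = (v + 4)*(v^2 - 7*v + 10) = (v - 2)*(v + 4)*(v - 5)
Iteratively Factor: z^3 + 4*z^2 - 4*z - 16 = (z + 2)*(z^2 + 2*z - 8) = (z + 2)*(z + 4)*(z - 2)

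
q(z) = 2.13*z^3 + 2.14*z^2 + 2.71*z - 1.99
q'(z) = 6.39*z^2 + 4.28*z + 2.71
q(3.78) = 153.87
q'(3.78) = 110.19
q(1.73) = 20.13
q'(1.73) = 29.24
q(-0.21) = -2.48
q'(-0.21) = 2.09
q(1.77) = 21.32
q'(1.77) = 30.30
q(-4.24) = -137.37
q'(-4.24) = 99.44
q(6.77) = 775.35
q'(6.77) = 324.56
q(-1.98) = -15.50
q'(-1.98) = 19.29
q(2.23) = 38.32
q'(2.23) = 44.03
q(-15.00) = -6749.89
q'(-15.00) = 1376.26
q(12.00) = 4019.33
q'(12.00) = 974.23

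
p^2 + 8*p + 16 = (p + 4)^2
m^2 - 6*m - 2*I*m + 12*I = (m - 6)*(m - 2*I)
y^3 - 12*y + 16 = (y - 2)^2*(y + 4)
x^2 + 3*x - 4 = (x - 1)*(x + 4)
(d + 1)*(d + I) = d^2 + d + I*d + I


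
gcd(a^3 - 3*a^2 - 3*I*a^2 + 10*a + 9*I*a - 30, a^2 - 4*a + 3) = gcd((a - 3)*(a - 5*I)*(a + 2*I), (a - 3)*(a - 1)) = a - 3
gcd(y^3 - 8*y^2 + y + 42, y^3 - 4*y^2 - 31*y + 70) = y - 7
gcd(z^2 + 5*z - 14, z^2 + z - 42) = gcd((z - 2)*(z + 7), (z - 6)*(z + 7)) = z + 7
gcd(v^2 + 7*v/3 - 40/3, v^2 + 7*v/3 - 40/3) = v^2 + 7*v/3 - 40/3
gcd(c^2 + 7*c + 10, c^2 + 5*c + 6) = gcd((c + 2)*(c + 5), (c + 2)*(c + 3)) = c + 2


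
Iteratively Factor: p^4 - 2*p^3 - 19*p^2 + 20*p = (p - 5)*(p^3 + 3*p^2 - 4*p) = (p - 5)*(p - 1)*(p^2 + 4*p) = p*(p - 5)*(p - 1)*(p + 4)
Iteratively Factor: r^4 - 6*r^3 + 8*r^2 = (r - 4)*(r^3 - 2*r^2) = (r - 4)*(r - 2)*(r^2) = r*(r - 4)*(r - 2)*(r)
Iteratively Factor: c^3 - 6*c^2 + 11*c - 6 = (c - 2)*(c^2 - 4*c + 3) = (c - 3)*(c - 2)*(c - 1)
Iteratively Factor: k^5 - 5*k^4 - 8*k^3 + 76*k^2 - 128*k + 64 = (k - 1)*(k^4 - 4*k^3 - 12*k^2 + 64*k - 64) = (k - 2)*(k - 1)*(k^3 - 2*k^2 - 16*k + 32) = (k - 2)*(k - 1)*(k + 4)*(k^2 - 6*k + 8) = (k - 2)^2*(k - 1)*(k + 4)*(k - 4)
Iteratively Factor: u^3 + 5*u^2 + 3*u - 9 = (u + 3)*(u^2 + 2*u - 3) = (u + 3)^2*(u - 1)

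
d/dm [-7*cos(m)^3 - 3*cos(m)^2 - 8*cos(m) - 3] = (21*cos(m)^2 + 6*cos(m) + 8)*sin(m)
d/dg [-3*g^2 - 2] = -6*g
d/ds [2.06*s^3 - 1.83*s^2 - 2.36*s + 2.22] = 6.18*s^2 - 3.66*s - 2.36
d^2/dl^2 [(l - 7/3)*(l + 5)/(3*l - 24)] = 442/(9*(l^3 - 24*l^2 + 192*l - 512))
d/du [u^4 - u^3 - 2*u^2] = u*(4*u^2 - 3*u - 4)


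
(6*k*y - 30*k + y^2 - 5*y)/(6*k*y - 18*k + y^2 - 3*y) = (y - 5)/(y - 3)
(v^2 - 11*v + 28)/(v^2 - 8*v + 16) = (v - 7)/(v - 4)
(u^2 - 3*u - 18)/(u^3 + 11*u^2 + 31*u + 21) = (u - 6)/(u^2 + 8*u + 7)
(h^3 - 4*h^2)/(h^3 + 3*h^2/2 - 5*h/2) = 2*h*(h - 4)/(2*h^2 + 3*h - 5)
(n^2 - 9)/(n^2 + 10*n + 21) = (n - 3)/(n + 7)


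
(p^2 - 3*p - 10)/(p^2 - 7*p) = (p^2 - 3*p - 10)/(p*(p - 7))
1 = 1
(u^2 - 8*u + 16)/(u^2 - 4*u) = (u - 4)/u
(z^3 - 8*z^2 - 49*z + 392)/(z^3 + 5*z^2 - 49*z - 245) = (z - 8)/(z + 5)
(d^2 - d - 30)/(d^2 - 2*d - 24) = (d + 5)/(d + 4)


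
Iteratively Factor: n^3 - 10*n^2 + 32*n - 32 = (n - 4)*(n^2 - 6*n + 8) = (n - 4)^2*(n - 2)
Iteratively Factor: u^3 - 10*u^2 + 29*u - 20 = (u - 4)*(u^2 - 6*u + 5) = (u - 4)*(u - 1)*(u - 5)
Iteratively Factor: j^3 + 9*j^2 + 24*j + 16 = (j + 4)*(j^2 + 5*j + 4) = (j + 4)^2*(j + 1)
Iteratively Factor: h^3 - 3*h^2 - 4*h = (h)*(h^2 - 3*h - 4) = h*(h + 1)*(h - 4)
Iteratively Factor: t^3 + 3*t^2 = (t + 3)*(t^2) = t*(t + 3)*(t)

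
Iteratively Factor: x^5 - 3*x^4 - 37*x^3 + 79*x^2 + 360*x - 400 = (x - 5)*(x^4 + 2*x^3 - 27*x^2 - 56*x + 80) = (x - 5)*(x - 1)*(x^3 + 3*x^2 - 24*x - 80) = (x - 5)^2*(x - 1)*(x^2 + 8*x + 16) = (x - 5)^2*(x - 1)*(x + 4)*(x + 4)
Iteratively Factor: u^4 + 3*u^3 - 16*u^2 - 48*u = (u + 3)*(u^3 - 16*u) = (u - 4)*(u + 3)*(u^2 + 4*u) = u*(u - 4)*(u + 3)*(u + 4)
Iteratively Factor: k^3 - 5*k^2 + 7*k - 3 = (k - 1)*(k^2 - 4*k + 3) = (k - 3)*(k - 1)*(k - 1)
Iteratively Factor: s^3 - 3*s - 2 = (s + 1)*(s^2 - s - 2) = (s + 1)^2*(s - 2)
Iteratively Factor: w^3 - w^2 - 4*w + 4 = (w - 2)*(w^2 + w - 2) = (w - 2)*(w + 2)*(w - 1)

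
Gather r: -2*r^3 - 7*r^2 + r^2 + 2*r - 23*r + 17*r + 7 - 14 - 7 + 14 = -2*r^3 - 6*r^2 - 4*r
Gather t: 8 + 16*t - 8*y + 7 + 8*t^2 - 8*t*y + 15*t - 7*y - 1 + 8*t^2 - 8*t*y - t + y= 16*t^2 + t*(30 - 16*y) - 14*y + 14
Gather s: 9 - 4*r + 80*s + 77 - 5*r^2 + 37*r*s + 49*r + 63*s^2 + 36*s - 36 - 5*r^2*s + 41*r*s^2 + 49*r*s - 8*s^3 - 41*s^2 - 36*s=-5*r^2 + 45*r - 8*s^3 + s^2*(41*r + 22) + s*(-5*r^2 + 86*r + 80) + 50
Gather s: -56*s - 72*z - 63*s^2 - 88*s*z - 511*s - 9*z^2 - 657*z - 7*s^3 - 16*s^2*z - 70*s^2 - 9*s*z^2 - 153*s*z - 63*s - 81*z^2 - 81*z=-7*s^3 + s^2*(-16*z - 133) + s*(-9*z^2 - 241*z - 630) - 90*z^2 - 810*z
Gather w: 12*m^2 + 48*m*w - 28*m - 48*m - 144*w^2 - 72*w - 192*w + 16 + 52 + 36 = 12*m^2 - 76*m - 144*w^2 + w*(48*m - 264) + 104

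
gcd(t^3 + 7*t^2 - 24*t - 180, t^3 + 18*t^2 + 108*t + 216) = t^2 + 12*t + 36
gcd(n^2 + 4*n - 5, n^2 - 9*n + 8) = n - 1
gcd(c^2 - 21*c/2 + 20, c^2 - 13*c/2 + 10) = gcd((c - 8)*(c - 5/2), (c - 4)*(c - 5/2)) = c - 5/2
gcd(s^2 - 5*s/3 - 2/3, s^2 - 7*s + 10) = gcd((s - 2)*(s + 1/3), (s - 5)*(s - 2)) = s - 2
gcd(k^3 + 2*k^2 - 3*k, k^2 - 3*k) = k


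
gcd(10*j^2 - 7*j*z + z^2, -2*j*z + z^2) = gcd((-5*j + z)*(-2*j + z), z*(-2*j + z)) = -2*j + z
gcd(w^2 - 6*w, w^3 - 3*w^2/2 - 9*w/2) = w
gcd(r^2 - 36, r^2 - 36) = r^2 - 36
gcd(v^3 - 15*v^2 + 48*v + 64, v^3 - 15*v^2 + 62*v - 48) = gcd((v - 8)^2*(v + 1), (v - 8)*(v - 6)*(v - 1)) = v - 8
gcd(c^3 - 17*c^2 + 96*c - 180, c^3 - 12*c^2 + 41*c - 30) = c^2 - 11*c + 30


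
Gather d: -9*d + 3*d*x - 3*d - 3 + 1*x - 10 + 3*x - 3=d*(3*x - 12) + 4*x - 16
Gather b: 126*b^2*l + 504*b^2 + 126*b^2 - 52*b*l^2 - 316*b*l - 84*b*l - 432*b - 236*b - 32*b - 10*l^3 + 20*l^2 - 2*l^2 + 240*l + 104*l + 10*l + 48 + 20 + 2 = b^2*(126*l + 630) + b*(-52*l^2 - 400*l - 700) - 10*l^3 + 18*l^2 + 354*l + 70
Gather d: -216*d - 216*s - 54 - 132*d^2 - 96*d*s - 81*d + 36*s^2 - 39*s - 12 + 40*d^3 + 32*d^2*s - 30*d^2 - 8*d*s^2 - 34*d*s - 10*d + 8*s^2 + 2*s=40*d^3 + d^2*(32*s - 162) + d*(-8*s^2 - 130*s - 307) + 44*s^2 - 253*s - 66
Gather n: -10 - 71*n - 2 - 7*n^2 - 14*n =-7*n^2 - 85*n - 12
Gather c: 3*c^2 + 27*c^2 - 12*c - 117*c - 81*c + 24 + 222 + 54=30*c^2 - 210*c + 300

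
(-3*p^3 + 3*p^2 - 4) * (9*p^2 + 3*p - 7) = -27*p^5 + 18*p^4 + 30*p^3 - 57*p^2 - 12*p + 28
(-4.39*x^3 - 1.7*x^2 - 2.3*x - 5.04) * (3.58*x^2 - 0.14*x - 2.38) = -15.7162*x^5 - 5.4714*x^4 + 2.4522*x^3 - 13.6752*x^2 + 6.1796*x + 11.9952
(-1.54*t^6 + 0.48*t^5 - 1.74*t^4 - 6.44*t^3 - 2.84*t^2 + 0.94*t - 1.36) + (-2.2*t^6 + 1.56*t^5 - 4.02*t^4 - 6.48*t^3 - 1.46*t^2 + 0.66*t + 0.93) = -3.74*t^6 + 2.04*t^5 - 5.76*t^4 - 12.92*t^3 - 4.3*t^2 + 1.6*t - 0.43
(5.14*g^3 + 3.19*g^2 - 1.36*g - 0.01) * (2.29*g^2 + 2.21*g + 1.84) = 11.7706*g^5 + 18.6645*g^4 + 13.3931*g^3 + 2.8411*g^2 - 2.5245*g - 0.0184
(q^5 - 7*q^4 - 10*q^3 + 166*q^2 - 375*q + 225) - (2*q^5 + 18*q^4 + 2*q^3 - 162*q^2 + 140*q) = -q^5 - 25*q^4 - 12*q^3 + 328*q^2 - 515*q + 225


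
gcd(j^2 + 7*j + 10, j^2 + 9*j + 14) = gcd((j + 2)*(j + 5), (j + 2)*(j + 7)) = j + 2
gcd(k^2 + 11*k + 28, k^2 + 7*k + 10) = 1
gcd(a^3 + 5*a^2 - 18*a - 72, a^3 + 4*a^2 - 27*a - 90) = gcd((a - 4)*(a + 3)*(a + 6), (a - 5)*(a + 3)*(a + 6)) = a^2 + 9*a + 18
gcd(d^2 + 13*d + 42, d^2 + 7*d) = d + 7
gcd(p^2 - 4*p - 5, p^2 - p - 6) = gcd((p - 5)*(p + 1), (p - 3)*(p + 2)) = 1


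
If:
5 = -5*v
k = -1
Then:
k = -1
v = -1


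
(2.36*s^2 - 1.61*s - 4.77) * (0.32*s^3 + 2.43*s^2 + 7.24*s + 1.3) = 0.7552*s^5 + 5.2196*s^4 + 11.6477*s^3 - 20.1795*s^2 - 36.6278*s - 6.201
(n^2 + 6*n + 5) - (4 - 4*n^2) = 5*n^2 + 6*n + 1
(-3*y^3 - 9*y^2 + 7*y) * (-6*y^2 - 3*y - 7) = 18*y^5 + 63*y^4 + 6*y^3 + 42*y^2 - 49*y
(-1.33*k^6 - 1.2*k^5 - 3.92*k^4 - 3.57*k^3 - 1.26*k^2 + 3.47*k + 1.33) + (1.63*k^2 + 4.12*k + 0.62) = -1.33*k^6 - 1.2*k^5 - 3.92*k^4 - 3.57*k^3 + 0.37*k^2 + 7.59*k + 1.95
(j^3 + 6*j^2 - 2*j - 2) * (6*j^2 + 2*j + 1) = 6*j^5 + 38*j^4 + j^3 - 10*j^2 - 6*j - 2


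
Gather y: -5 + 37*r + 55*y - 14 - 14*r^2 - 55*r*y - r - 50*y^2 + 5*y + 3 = -14*r^2 + 36*r - 50*y^2 + y*(60 - 55*r) - 16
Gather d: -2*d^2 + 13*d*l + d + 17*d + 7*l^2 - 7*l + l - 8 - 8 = -2*d^2 + d*(13*l + 18) + 7*l^2 - 6*l - 16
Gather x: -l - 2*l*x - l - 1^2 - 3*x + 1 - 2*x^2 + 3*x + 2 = -2*l*x - 2*l - 2*x^2 + 2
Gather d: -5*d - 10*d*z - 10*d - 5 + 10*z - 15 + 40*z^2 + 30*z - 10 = d*(-10*z - 15) + 40*z^2 + 40*z - 30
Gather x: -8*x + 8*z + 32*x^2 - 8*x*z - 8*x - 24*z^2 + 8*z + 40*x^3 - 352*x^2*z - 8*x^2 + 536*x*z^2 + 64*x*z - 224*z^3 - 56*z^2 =40*x^3 + x^2*(24 - 352*z) + x*(536*z^2 + 56*z - 16) - 224*z^3 - 80*z^2 + 16*z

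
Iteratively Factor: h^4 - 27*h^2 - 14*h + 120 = (h + 3)*(h^3 - 3*h^2 - 18*h + 40) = (h + 3)*(h + 4)*(h^2 - 7*h + 10) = (h - 2)*(h + 3)*(h + 4)*(h - 5)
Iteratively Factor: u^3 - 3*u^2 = (u)*(u^2 - 3*u) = u*(u - 3)*(u)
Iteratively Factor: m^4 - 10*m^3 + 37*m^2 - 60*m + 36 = (m - 2)*(m^3 - 8*m^2 + 21*m - 18) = (m - 2)^2*(m^2 - 6*m + 9) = (m - 3)*(m - 2)^2*(m - 3)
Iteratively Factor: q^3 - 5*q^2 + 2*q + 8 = (q - 2)*(q^2 - 3*q - 4) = (q - 2)*(q + 1)*(q - 4)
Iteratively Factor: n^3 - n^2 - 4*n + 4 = (n - 2)*(n^2 + n - 2) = (n - 2)*(n + 2)*(n - 1)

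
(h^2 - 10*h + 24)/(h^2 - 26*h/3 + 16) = 3*(h - 4)/(3*h - 8)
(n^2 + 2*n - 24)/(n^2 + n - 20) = (n + 6)/(n + 5)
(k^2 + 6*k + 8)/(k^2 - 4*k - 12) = (k + 4)/(k - 6)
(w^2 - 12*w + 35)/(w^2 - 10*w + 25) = (w - 7)/(w - 5)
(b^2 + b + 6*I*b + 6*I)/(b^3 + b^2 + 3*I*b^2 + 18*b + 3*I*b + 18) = 1/(b - 3*I)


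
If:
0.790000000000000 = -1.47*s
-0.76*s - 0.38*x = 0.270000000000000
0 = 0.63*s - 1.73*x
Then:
No Solution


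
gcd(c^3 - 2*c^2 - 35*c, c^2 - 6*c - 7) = c - 7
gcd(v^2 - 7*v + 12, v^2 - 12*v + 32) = v - 4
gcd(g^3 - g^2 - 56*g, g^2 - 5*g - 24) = g - 8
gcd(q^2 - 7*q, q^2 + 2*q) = q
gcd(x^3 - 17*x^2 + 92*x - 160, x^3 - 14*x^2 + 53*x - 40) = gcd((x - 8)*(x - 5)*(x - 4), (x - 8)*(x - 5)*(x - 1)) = x^2 - 13*x + 40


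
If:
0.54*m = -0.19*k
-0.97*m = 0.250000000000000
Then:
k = 0.73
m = -0.26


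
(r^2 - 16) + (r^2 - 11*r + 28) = 2*r^2 - 11*r + 12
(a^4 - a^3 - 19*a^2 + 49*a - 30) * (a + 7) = a^5 + 6*a^4 - 26*a^3 - 84*a^2 + 313*a - 210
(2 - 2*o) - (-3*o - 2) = o + 4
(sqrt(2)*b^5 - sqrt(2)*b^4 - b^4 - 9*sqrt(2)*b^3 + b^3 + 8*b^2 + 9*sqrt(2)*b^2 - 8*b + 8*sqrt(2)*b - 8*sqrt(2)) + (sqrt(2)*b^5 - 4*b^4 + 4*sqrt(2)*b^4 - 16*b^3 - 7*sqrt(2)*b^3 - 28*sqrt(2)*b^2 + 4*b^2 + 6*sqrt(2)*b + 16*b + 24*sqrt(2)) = 2*sqrt(2)*b^5 - 5*b^4 + 3*sqrt(2)*b^4 - 16*sqrt(2)*b^3 - 15*b^3 - 19*sqrt(2)*b^2 + 12*b^2 + 8*b + 14*sqrt(2)*b + 16*sqrt(2)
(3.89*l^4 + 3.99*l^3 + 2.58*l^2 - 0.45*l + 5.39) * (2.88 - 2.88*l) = -11.2032*l^5 - 0.288*l^4 + 4.0608*l^3 + 8.7264*l^2 - 16.8192*l + 15.5232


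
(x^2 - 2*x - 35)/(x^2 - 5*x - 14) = (x + 5)/(x + 2)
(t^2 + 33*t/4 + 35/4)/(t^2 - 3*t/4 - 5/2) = (t + 7)/(t - 2)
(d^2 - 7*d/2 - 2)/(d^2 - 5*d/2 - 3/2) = (d - 4)/(d - 3)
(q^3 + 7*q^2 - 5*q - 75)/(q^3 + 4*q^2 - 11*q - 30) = (q + 5)/(q + 2)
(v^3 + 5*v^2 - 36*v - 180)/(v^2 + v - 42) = (v^2 + 11*v + 30)/(v + 7)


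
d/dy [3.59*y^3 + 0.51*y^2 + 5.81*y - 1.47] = 10.77*y^2 + 1.02*y + 5.81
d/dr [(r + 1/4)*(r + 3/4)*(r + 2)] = 3*r^2 + 6*r + 35/16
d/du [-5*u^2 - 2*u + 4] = -10*u - 2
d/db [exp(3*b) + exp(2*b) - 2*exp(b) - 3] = (3*exp(2*b) + 2*exp(b) - 2)*exp(b)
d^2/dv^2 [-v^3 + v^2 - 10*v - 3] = 2 - 6*v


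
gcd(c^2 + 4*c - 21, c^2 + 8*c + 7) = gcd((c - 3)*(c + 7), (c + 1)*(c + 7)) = c + 7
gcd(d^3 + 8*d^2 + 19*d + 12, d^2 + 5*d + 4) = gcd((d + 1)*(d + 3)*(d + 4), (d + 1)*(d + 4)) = d^2 + 5*d + 4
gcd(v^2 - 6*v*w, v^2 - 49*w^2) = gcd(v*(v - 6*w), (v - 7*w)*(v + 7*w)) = 1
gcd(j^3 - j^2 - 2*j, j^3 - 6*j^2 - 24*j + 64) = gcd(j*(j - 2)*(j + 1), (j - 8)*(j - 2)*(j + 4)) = j - 2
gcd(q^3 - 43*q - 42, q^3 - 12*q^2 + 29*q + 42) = q^2 - 6*q - 7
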